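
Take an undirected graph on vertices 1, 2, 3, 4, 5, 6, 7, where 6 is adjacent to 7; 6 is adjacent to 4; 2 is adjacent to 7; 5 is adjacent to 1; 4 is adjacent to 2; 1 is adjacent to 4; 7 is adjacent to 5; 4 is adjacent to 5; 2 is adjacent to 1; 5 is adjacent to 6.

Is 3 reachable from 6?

No

Explore from 6.
Distance 1: reach 4, 5, 7.
Distance 2: reach 1, 2.
The search is exhausted without reaching 3; it lies in a different component.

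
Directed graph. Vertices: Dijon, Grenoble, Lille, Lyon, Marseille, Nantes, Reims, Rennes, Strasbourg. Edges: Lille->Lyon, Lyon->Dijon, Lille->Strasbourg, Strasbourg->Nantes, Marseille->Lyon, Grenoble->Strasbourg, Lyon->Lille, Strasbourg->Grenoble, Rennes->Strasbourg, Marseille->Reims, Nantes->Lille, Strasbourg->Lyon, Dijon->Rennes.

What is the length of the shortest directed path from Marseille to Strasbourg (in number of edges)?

Distance 0: Marseille.
Distance 1: Lyon, Reims.
Distance 2: Dijon, Lille.
Distance 3: Rennes, Strasbourg — contains Strasbourg.

3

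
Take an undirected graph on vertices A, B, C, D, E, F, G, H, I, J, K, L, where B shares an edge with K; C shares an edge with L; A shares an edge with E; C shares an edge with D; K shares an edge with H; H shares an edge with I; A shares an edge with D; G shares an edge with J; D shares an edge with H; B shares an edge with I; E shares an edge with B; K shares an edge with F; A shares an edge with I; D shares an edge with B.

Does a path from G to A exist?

Explore from G.
Distance 1: reach J.
The search is exhausted without reaching A; it lies in a different component.

No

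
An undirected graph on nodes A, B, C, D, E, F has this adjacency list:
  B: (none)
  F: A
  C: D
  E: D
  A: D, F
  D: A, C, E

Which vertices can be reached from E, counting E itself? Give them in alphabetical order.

A, C, D, E, F

Start at E.
Its neighbours: D.
Then their neighbours: A, C.
Then next layer: F.
Nothing further is reachable.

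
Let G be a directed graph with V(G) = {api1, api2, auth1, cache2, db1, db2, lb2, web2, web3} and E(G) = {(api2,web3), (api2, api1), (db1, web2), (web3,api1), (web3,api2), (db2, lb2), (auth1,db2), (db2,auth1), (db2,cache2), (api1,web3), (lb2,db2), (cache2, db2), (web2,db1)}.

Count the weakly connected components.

3

From api1: component {api1, api2, web3}.
From auth1: component {auth1, cache2, db2, lb2}.
From db1: component {db1, web2}.
That's 3 components.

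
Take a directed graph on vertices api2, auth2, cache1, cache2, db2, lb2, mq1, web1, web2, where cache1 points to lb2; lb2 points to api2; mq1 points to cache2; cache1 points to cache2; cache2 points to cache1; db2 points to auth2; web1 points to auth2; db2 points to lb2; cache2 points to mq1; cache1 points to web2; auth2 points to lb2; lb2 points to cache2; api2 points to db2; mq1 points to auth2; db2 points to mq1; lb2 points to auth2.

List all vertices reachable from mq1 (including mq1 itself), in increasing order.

Start at mq1.
Its neighbours: auth2, cache2.
Then their neighbours: cache1, lb2.
Then next layer: api2, web2.
Then next layer: db2.
Nothing further is reachable.

api2, auth2, cache1, cache2, db2, lb2, mq1, web2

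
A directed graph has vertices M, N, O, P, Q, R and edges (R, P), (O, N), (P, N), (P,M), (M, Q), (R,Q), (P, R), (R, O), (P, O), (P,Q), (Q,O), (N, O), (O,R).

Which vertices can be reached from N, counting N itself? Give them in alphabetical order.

M, N, O, P, Q, R

Start at N.
Its neighbours: O.
Then their neighbours: R.
Then next layer: P, Q.
Then next layer: M.
Every vertex is now reached.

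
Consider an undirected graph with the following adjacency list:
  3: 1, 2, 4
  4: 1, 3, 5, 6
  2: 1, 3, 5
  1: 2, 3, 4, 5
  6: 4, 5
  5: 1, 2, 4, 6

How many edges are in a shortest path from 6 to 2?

Distance 0: 6.
Distance 1: 4, 5.
Distance 2: 1, 2, 3 — contains 2.

2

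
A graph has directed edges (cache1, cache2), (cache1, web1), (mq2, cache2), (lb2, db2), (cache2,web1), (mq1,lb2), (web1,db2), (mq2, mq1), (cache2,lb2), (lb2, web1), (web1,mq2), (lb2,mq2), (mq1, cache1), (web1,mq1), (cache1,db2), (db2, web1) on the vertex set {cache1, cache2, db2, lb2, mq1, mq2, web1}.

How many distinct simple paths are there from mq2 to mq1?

4

mq2→cache2→lb2→db2→web1→mq1
mq2→cache2→lb2→web1→mq1
mq2→cache2→web1→mq1
mq2→mq1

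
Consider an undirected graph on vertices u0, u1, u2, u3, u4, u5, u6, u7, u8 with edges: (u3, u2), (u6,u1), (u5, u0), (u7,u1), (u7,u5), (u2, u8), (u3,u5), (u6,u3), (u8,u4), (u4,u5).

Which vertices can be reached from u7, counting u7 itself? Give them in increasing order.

Start at u7.
Its neighbours: u1, u5.
Then their neighbours: u0, u3, u4, u6.
Then next layer: u2, u8.
Every vertex is now reached.

u0, u1, u2, u3, u4, u5, u6, u7, u8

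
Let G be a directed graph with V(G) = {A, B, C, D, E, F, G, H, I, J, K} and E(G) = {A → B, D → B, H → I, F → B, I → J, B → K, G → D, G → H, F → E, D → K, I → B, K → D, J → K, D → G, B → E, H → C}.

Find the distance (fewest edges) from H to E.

Distance 0: H.
Distance 1: C, I.
Distance 2: B, J.
Distance 3: E, K — contains E.

3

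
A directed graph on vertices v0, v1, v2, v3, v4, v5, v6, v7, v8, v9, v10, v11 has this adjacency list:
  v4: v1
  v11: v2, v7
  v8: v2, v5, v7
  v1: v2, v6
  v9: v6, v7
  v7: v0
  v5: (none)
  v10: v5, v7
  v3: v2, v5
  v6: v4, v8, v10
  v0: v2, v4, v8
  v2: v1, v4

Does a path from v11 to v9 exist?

No

Explore from v11.
Distance 1: reach v2, v7.
Distance 2: reach v0, v1, v4.
Distance 3: reach v6, v8.
Distance 4: reach v5, v10.
The search from v11 is exhausted; no directed path reaches v9.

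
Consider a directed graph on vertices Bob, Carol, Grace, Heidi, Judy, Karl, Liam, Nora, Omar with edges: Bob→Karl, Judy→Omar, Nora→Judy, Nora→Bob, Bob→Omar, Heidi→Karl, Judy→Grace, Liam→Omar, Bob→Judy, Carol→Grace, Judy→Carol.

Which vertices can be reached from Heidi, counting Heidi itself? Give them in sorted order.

Heidi, Karl

Start at Heidi.
Its neighbours: Karl.
Nothing further is reachable.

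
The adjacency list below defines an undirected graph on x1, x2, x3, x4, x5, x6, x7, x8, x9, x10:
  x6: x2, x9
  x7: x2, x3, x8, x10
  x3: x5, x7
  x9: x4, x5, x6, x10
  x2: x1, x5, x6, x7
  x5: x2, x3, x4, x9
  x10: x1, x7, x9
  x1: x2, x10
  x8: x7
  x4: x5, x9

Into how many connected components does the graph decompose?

From x1: component {x1, x2, x3, x4, x5, x6, x7, x8, x9, x10}.
That's 1 component.

1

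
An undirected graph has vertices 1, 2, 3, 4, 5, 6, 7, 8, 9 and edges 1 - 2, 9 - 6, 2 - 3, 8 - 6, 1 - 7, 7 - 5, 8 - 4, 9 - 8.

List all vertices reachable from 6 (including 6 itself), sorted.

Start at 6.
Its neighbours: 8, 9.
Then their neighbours: 4.
Nothing further is reachable.

4, 6, 8, 9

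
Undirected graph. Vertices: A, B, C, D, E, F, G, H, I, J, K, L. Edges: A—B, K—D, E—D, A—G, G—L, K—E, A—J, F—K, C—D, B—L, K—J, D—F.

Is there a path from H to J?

No

H has no edges, so nothing is reachable from it.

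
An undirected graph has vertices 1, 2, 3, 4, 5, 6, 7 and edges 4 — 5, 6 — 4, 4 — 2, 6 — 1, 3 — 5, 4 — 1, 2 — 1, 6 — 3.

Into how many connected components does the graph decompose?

From 1: component {1, 2, 3, 4, 5, 6}.
From 7: component {7}.
That's 2 components.

2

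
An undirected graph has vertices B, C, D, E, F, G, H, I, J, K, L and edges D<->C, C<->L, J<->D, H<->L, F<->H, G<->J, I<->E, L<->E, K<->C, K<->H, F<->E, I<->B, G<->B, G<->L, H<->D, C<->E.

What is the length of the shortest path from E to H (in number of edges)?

Distance 0: E.
Distance 1: C, F, I, L.
Distance 2: B, D, G, H, K — contains H.

2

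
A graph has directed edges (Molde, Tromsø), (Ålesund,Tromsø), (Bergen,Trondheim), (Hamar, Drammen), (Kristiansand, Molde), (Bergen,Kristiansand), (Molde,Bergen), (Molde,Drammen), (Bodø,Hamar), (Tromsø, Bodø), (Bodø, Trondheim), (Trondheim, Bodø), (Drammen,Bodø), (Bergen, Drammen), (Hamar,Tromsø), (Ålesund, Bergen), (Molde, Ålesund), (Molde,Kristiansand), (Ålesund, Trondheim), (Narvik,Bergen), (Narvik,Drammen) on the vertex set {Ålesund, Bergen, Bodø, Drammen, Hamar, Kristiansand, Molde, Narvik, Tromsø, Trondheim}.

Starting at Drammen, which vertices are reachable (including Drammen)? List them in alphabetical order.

Start at Drammen.
Its neighbours: Bodø.
Then their neighbours: Hamar, Trondheim.
Then next layer: Tromsø.
Nothing further is reachable.

Bodø, Drammen, Hamar, Tromsø, Trondheim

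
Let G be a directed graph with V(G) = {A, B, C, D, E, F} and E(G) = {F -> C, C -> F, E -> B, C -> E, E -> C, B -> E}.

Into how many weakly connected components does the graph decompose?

3

From A: component {A}.
From B: component {B, C, E, F}.
From D: component {D}.
That's 3 components.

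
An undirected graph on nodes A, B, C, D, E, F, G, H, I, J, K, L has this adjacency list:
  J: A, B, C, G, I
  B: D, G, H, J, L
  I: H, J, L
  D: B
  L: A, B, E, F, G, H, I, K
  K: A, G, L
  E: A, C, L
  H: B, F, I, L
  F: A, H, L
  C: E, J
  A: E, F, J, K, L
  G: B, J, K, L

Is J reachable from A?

Explore from A.
Distance 1: reach E, F, J, K, L.
Found J.

Yes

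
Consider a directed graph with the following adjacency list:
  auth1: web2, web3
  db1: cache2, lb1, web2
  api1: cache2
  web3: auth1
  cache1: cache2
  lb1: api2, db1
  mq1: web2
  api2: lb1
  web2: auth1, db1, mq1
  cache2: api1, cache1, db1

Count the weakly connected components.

1

From api1: component {api1, api2, auth1, cache1, cache2, db1, lb1, mq1, web2, web3}.
That's 1 component.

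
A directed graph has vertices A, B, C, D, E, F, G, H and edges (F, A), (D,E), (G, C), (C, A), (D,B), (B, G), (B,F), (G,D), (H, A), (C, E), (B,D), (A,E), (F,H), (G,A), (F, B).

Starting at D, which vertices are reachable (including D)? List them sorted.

Start at D.
Its neighbours: B, E.
Then their neighbours: F, G.
Then next layer: A, C, H.
Every vertex is now reached.

A, B, C, D, E, F, G, H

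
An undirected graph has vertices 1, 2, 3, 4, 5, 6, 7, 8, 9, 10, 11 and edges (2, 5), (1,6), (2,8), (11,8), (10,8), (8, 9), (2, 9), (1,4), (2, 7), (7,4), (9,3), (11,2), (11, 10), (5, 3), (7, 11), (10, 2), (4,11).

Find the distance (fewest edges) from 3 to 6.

6

Distance 0: 3.
Distance 1: 5, 9.
Distance 2: 2, 8.
Distance 3: 7, 10, 11.
Distance 4: 4.
Distance 5: 1.
Distance 6: 6 — contains 6.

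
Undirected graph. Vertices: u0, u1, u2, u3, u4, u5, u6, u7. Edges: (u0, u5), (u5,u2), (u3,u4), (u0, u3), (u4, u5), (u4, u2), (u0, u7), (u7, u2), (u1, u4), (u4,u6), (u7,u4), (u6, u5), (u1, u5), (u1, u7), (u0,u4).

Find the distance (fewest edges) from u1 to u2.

Distance 0: u1.
Distance 1: u4, u5, u7.
Distance 2: u0, u2, u3, u6 — contains u2.

2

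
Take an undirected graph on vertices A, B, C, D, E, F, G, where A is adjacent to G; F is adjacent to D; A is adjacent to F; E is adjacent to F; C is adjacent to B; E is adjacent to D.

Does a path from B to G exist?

Explore from B.
Distance 1: reach C.
The search is exhausted without reaching G; it lies in a different component.

No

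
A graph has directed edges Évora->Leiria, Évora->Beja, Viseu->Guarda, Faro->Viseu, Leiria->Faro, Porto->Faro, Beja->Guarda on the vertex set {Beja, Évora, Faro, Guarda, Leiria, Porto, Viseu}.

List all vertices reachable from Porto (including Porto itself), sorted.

Start at Porto.
Its neighbours: Faro.
Then their neighbours: Viseu.
Then next layer: Guarda.
Nothing further is reachable.

Faro, Guarda, Porto, Viseu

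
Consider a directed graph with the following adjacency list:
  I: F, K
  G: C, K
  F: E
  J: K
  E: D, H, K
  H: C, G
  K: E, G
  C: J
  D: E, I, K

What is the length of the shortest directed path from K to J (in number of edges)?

3

Distance 0: K.
Distance 1: E, G.
Distance 2: C, D, H.
Distance 3: I, J — contains J.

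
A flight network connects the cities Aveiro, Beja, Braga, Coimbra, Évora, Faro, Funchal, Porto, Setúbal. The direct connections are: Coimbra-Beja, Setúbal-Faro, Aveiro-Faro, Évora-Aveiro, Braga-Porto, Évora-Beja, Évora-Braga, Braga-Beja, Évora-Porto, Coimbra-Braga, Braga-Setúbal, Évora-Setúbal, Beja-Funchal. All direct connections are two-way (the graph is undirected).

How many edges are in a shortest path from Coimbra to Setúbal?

2

Distance 0: Coimbra.
Distance 1: Beja, Braga.
Distance 2: Évora, Funchal, Porto, Setúbal — contains Setúbal.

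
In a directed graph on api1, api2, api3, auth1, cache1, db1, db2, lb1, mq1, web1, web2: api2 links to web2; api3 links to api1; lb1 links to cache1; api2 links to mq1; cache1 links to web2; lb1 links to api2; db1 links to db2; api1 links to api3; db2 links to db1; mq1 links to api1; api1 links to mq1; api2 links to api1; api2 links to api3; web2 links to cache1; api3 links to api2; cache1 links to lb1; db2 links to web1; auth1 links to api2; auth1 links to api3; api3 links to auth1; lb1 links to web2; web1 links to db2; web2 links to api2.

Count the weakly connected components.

2

From api1: component {api1, api2, api3, auth1, cache1, lb1, mq1, web2}.
From db1: component {db1, db2, web1}.
That's 2 components.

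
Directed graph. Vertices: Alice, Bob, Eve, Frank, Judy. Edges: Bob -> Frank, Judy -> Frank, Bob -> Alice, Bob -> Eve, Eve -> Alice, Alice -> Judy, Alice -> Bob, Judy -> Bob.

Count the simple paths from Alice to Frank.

3

Alice→Bob→Frank
Alice→Judy→Bob→Frank
Alice→Judy→Frank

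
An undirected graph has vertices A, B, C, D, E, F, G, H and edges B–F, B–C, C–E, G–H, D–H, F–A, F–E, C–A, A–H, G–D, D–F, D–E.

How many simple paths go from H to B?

H–A–C–B
H–A–C–E–D–F–B
H–A–C–E–F–B
H–A–F–B
H–A–F–D–E–C–B
H–A–F–E–C–B
H–D–E–C–A–F–B
H–D–E–C–B
... and 12 more.

20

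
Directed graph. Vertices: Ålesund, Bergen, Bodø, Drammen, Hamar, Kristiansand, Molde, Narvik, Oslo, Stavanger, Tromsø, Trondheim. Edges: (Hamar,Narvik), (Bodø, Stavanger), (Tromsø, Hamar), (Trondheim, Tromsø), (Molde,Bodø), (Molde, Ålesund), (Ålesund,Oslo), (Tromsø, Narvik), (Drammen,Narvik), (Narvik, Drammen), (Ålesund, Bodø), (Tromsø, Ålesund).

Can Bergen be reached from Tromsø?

No

Explore from Tromsø.
Distance 1: reach Ålesund, Hamar, Narvik.
Distance 2: reach Bodø, Drammen, Oslo.
Distance 3: reach Stavanger.
The search from Tromsø is exhausted; no directed path reaches Bergen.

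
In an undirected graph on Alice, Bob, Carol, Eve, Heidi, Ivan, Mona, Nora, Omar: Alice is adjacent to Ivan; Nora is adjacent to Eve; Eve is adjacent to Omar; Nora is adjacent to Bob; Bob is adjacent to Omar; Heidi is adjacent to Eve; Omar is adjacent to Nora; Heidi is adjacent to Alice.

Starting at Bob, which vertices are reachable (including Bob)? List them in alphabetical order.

Alice, Bob, Eve, Heidi, Ivan, Nora, Omar

Start at Bob.
Its neighbours: Nora, Omar.
Then their neighbours: Eve.
Then next layer: Heidi.
Then next layer: Alice.
Then next layer: Ivan.
Nothing further is reachable.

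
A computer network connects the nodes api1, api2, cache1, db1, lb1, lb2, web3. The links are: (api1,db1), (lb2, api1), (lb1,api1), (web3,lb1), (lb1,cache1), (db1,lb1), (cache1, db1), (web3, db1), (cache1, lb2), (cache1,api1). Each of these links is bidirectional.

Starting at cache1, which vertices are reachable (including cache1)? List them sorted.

api1, cache1, db1, lb1, lb2, web3

Start at cache1.
Its neighbours: api1, db1, lb1, lb2.
Then their neighbours: web3.
Nothing further is reachable.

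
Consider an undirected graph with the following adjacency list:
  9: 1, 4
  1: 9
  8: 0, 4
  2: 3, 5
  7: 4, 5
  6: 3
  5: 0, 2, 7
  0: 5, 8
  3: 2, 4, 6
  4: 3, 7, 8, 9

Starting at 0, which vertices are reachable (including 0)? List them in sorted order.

0, 1, 2, 3, 4, 5, 6, 7, 8, 9

Start at 0.
Its neighbours: 5, 8.
Then their neighbours: 2, 4, 7.
Then next layer: 3, 9.
Then next layer: 1, 6.
Every vertex is now reached.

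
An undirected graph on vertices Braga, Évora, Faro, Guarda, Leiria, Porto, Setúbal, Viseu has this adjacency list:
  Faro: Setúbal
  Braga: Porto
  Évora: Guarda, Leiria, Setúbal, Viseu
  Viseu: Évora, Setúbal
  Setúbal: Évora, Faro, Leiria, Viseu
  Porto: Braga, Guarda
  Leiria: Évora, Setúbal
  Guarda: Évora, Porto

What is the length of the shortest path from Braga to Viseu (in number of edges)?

Distance 0: Braga.
Distance 1: Porto.
Distance 2: Guarda.
Distance 3: Évora.
Distance 4: Leiria, Setúbal, Viseu — contains Viseu.

4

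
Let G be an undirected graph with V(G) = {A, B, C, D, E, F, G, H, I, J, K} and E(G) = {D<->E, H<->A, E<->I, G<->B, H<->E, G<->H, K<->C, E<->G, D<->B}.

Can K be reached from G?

Explore from G.
Distance 1: reach B, E, H.
Distance 2: reach A, D, I.
The search is exhausted without reaching K; it lies in a different component.

No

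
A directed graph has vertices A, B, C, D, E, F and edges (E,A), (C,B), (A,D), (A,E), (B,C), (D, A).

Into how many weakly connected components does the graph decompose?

From A: component {A, D, E}.
From B: component {B, C}.
From F: component {F}.
That's 3 components.

3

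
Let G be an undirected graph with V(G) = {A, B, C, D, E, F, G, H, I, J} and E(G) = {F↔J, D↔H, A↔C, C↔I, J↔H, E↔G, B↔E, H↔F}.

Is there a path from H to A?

Explore from H.
Distance 1: reach D, F, J.
The search is exhausted without reaching A; it lies in a different component.

No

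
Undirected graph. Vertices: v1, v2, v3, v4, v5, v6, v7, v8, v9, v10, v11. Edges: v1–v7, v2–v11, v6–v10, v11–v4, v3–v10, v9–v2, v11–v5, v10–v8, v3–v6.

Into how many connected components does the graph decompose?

From v1: component {v1, v7}.
From v2: component {v2, v4, v5, v9, v11}.
From v3: component {v3, v6, v8, v10}.
That's 3 components.

3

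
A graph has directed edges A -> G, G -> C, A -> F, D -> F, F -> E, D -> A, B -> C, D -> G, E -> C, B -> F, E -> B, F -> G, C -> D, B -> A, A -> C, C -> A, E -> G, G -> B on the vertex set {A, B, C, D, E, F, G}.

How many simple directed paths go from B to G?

21

B→A→C→D→F→E→G
B→A→C→D→F→G
B→A→C→D→G
B→A→F→E→C→D→G
B→A→F→E→G
B→A→F→G
B→A→G
B→C→A→F→E→G
... and 13 more.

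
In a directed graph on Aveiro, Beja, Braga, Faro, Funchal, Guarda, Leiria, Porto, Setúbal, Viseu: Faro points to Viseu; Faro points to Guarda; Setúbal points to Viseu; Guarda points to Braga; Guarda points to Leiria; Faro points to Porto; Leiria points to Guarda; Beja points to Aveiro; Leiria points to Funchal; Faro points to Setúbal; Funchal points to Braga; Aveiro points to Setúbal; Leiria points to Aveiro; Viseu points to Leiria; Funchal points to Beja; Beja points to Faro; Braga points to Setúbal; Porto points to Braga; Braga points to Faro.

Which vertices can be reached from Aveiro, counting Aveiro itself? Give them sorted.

Aveiro, Beja, Braga, Faro, Funchal, Guarda, Leiria, Porto, Setúbal, Viseu

Start at Aveiro.
Its neighbours: Setúbal.
Then their neighbours: Viseu.
Then next layer: Leiria.
Then next layer: Funchal, Guarda.
Then next layer: Beja, Braga.
Then next layer: Faro.
Then next layer: Porto.
Every vertex is now reached.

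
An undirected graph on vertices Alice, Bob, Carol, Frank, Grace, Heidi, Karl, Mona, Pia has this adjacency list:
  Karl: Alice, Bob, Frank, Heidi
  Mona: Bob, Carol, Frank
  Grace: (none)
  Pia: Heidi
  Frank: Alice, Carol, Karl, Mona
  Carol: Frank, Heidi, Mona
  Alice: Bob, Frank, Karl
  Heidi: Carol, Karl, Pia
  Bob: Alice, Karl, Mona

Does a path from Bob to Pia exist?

Yes

Explore from Bob.
Distance 1: reach Alice, Karl, Mona.
Distance 2: reach Carol, Frank, Heidi.
Distance 3: reach Pia.
Found Pia.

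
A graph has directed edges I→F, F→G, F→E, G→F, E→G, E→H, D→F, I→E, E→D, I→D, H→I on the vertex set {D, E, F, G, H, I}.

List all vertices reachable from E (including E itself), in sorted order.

Start at E.
Its neighbours: D, G, H.
Then their neighbours: F, I.
Every vertex is now reached.

D, E, F, G, H, I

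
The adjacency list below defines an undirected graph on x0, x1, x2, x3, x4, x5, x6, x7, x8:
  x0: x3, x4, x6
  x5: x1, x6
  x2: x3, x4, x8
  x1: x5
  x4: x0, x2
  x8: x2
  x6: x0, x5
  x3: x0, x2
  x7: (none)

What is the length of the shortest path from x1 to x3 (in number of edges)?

Distance 0: x1.
Distance 1: x5.
Distance 2: x6.
Distance 3: x0.
Distance 4: x3, x4 — contains x3.

4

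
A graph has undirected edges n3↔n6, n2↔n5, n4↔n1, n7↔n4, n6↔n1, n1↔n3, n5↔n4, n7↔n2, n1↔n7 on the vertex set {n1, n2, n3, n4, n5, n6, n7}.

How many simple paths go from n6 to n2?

n6–n1–n4–n5–n2
n6–n1–n4–n7–n2
n6–n1–n7–n2
n6–n1–n7–n4–n5–n2
n6–n3–n1–n4–n5–n2
n6–n3–n1–n4–n7–n2
n6–n3–n1–n7–n2
n6–n3–n1–n7–n4–n5–n2

8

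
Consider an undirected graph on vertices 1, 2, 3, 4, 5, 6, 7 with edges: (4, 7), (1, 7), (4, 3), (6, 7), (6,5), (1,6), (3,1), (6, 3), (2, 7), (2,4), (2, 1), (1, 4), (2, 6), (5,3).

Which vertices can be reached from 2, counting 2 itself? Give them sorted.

Start at 2.
Its neighbours: 1, 4, 6, 7.
Then their neighbours: 3, 5.
Every vertex is now reached.

1, 2, 3, 4, 5, 6, 7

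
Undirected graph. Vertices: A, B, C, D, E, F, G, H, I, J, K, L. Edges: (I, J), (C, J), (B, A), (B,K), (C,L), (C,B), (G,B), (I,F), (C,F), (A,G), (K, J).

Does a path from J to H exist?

No

Explore from J.
Distance 1: reach C, I, K.
Distance 2: reach B, F, L.
Distance 3: reach A, G.
The search is exhausted without reaching H; it lies in a different component.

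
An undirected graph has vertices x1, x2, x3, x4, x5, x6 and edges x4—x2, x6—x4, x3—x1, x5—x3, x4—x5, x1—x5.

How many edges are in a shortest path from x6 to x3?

3

Distance 0: x6.
Distance 1: x4.
Distance 2: x2, x5.
Distance 3: x1, x3 — contains x3.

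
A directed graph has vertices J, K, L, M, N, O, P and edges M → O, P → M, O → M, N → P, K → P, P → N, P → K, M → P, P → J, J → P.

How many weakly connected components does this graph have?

2

From J: component {J, K, M, N, O, P}.
From L: component {L}.
That's 2 components.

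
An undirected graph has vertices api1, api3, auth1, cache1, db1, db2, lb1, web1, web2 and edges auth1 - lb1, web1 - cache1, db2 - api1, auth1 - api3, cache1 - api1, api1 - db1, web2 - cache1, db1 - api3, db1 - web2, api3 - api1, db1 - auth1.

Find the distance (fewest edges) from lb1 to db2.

Distance 0: lb1.
Distance 1: auth1.
Distance 2: api3, db1.
Distance 3: api1, web2.
Distance 4: cache1, db2 — contains db2.

4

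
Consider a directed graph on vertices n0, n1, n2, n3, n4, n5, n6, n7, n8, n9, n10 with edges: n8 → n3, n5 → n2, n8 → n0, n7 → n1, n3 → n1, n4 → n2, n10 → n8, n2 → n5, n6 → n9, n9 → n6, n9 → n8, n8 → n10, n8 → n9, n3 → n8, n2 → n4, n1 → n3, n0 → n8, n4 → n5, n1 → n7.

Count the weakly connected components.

From n0: component {n0, n1, n3, n6, n7, n8, n9, n10}.
From n2: component {n2, n4, n5}.
That's 2 components.

2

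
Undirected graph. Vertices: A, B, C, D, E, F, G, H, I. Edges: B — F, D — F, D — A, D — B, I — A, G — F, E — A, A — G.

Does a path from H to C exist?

No

H has no edges, so nothing is reachable from it.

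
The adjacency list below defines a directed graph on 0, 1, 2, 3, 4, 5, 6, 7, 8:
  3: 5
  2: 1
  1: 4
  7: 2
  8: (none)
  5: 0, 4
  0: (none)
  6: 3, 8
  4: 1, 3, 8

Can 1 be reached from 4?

Explore from 4.
Distance 1: reach 1, 3, 8.
Found 1.

Yes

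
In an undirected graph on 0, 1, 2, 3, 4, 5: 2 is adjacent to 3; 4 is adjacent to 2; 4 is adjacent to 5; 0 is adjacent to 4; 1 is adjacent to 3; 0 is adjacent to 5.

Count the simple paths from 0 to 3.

2

0–4–2–3
0–5–4–2–3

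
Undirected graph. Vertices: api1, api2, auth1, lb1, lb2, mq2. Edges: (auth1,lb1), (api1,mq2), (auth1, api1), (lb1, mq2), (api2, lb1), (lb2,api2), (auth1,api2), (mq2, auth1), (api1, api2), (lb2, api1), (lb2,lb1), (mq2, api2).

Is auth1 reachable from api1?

Explore from api1.
Distance 1: reach api2, auth1, lb2, mq2.
Found auth1.

Yes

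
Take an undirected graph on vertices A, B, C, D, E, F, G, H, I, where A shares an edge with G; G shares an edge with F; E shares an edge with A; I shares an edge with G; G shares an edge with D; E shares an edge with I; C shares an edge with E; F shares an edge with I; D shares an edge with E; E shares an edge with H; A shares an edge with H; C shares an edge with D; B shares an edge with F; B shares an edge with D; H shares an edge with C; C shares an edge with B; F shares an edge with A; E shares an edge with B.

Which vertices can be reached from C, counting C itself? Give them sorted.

A, B, C, D, E, F, G, H, I

Start at C.
Its neighbours: B, D, E, H.
Then their neighbours: A, F, G, I.
Every vertex is now reached.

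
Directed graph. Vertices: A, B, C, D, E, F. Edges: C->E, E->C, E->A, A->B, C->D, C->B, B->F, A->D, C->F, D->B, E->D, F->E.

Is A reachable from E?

Yes

Explore from E.
Distance 1: reach A, C, D.
Found A.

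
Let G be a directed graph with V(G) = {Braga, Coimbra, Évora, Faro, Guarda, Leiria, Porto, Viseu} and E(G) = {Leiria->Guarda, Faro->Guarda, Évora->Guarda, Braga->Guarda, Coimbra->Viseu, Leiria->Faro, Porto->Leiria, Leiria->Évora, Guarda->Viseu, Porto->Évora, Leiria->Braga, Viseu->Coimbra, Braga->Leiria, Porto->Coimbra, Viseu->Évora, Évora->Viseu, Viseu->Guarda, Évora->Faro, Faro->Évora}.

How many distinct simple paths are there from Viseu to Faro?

1

Viseu→Évora→Faro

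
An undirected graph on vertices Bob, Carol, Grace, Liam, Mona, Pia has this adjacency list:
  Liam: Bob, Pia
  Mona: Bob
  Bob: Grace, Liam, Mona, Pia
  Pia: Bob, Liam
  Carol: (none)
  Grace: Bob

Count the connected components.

From Bob: component {Bob, Grace, Liam, Mona, Pia}.
From Carol: component {Carol}.
That's 2 components.

2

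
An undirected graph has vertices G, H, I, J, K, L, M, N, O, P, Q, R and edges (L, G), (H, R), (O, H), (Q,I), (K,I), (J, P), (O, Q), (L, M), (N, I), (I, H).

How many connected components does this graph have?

From G: component {G, L, M}.
From H: component {H, I, K, N, O, Q, R}.
From J: component {J, P}.
That's 3 components.

3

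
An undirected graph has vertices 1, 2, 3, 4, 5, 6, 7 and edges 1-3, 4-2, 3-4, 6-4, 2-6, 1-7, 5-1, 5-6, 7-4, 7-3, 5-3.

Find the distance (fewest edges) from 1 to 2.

Distance 0: 1.
Distance 1: 3, 5, 7.
Distance 2: 4, 6.
Distance 3: 2 — contains 2.

3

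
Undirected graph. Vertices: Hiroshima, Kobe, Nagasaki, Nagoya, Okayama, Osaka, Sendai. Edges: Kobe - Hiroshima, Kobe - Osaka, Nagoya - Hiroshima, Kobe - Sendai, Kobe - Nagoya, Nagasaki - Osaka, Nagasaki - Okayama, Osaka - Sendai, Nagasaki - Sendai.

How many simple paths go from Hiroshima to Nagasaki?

Hiroshima–Kobe–Osaka–Nagasaki
Hiroshima–Kobe–Osaka–Sendai–Nagasaki
Hiroshima–Kobe–Sendai–Nagasaki
Hiroshima–Kobe–Sendai–Osaka–Nagasaki
Hiroshima–Nagoya–Kobe–Osaka–Nagasaki
Hiroshima–Nagoya–Kobe–Osaka–Sendai–Nagasaki
Hiroshima–Nagoya–Kobe–Sendai–Nagasaki
Hiroshima–Nagoya–Kobe–Sendai–Osaka–Nagasaki

8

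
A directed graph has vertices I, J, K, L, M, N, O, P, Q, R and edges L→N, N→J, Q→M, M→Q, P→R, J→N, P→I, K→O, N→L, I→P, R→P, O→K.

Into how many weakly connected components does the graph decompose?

From I: component {I, P, R}.
From J: component {J, L, N}.
From K: component {K, O}.
From M: component {M, Q}.
That's 4 components.

4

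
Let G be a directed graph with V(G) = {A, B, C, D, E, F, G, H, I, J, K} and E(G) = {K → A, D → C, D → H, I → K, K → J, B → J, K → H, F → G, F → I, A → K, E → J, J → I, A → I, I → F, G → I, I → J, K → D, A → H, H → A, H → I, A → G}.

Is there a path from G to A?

Yes

Explore from G.
Distance 1: reach I.
Distance 2: reach F, J, K.
Distance 3: reach A, D, H.
Found A.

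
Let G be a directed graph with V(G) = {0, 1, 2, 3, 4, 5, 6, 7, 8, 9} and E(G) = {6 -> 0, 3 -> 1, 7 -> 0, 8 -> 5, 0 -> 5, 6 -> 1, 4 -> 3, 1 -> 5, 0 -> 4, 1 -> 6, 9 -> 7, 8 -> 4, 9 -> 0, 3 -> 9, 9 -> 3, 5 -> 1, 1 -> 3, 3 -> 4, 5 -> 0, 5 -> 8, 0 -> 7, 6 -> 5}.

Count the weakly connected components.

From 0: component {0, 1, 3, 4, 5, 6, 7, 8, 9}.
From 2: component {2}.
That's 2 components.

2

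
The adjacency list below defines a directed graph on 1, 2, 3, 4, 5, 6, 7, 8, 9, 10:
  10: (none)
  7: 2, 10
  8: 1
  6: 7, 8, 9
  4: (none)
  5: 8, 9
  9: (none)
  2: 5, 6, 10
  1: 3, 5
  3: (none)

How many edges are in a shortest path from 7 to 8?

3

Distance 0: 7.
Distance 1: 2, 10.
Distance 2: 5, 6.
Distance 3: 8, 9 — contains 8.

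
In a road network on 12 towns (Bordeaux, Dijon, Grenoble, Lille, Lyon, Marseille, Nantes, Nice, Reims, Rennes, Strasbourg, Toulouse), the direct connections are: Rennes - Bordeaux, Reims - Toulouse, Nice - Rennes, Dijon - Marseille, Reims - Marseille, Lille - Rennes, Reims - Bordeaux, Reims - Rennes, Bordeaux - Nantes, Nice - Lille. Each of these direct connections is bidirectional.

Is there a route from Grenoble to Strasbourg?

Grenoble has no edges, so nothing is reachable from it.

No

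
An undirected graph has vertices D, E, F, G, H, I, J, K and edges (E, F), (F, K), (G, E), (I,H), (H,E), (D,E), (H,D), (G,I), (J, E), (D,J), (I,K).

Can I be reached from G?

Yes

Explore from G.
Distance 1: reach E, I.
Found I.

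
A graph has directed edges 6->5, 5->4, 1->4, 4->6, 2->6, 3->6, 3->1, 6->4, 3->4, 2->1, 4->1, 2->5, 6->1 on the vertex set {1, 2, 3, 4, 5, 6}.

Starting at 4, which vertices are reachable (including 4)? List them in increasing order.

1, 4, 5, 6

Start at 4.
Its neighbours: 1, 6.
Then their neighbours: 5.
Nothing further is reachable.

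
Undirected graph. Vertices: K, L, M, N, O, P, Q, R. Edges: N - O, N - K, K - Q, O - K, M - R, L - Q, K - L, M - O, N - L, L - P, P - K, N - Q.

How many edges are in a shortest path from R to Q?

4

Distance 0: R.
Distance 1: M.
Distance 2: O.
Distance 3: K, N.
Distance 4: L, P, Q — contains Q.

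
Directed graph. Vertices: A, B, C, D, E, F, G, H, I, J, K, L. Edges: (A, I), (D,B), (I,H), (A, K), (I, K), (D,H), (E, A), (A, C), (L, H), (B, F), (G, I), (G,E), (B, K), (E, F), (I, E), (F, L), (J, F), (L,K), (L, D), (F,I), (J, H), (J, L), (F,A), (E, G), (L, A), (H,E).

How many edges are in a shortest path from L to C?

2

Distance 0: L.
Distance 1: A, D, H, K.
Distance 2: B, C, E, I — contains C.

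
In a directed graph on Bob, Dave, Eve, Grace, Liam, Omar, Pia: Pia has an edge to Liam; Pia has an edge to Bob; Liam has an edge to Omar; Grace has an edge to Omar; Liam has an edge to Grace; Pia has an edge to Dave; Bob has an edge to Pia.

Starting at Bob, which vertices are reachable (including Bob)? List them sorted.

Start at Bob.
Its neighbours: Pia.
Then their neighbours: Dave, Liam.
Then next layer: Grace, Omar.
Nothing further is reachable.

Bob, Dave, Grace, Liam, Omar, Pia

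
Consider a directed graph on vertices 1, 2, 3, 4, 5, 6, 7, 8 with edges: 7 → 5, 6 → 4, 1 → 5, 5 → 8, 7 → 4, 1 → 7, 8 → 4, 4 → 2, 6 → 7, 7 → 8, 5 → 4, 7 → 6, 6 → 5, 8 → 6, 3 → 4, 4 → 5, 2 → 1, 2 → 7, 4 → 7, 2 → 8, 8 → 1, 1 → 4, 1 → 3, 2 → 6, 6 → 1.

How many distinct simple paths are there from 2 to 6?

27

2→1→3→4→5→8→6
2→1→3→4→7→5→8→6
2→1→3→4→7→6
2→1→3→4→7→8→6
2→1→4→5→8→6
2→1→4→7→5→8→6
2→1→4→7→6
2→1→4→7→8→6
... and 19 more.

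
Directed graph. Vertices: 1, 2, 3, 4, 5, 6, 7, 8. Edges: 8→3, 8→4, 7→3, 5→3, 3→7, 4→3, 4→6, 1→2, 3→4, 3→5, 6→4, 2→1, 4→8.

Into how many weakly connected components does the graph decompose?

2

From 1: component {1, 2}.
From 3: component {3, 4, 5, 6, 7, 8}.
That's 2 components.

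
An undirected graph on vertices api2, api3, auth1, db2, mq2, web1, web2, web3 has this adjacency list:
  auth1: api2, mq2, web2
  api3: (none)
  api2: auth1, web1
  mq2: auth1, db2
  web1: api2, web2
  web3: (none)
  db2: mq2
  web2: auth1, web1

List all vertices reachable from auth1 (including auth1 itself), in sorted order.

api2, auth1, db2, mq2, web1, web2

Start at auth1.
Its neighbours: api2, mq2, web2.
Then their neighbours: db2, web1.
Nothing further is reachable.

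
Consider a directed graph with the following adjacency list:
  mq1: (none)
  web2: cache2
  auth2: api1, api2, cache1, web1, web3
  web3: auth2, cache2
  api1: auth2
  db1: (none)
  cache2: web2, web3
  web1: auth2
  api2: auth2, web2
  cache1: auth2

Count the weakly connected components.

3

From api1: component {api1, api2, auth2, cache1, cache2, web1, web2, web3}.
From db1: component {db1}.
From mq1: component {mq1}.
That's 3 components.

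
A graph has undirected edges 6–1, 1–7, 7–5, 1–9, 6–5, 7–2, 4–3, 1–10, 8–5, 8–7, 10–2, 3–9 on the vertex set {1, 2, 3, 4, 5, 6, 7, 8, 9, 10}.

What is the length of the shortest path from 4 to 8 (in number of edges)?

5

Distance 0: 4.
Distance 1: 3.
Distance 2: 9.
Distance 3: 1.
Distance 4: 6, 7, 10.
Distance 5: 2, 5, 8 — contains 8.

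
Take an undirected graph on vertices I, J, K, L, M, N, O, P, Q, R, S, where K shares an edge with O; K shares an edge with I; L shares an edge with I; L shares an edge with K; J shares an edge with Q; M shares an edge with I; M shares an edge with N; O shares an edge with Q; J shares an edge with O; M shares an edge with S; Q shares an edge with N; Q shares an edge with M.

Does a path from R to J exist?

No

R has no edges, so nothing is reachable from it.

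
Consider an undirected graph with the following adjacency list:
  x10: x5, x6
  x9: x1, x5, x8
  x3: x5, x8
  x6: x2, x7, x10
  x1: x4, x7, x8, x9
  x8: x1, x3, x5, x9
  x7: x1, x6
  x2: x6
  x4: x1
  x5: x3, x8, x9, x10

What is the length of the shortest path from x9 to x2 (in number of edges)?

Distance 0: x9.
Distance 1: x1, x5, x8.
Distance 2: x3, x4, x7, x10.
Distance 3: x6.
Distance 4: x2 — contains x2.

4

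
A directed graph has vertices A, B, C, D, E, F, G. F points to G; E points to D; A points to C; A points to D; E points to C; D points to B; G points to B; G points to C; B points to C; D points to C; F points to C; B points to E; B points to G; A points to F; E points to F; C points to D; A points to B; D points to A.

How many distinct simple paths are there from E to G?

9

E→C→D→A→B→G
E→C→D→A→F→G
E→C→D→B→G
E→D→A→B→G
E→D→A→F→G
E→D→B→G
E→F→C→D→A→B→G
E→F→C→D→B→G
E→F→G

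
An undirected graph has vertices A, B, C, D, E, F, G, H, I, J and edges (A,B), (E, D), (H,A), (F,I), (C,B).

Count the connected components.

From A: component {A, B, C, H}.
From D: component {D, E}.
From F: component {F, I}.
From G: component {G}.
From J: component {J}.
That's 5 components.

5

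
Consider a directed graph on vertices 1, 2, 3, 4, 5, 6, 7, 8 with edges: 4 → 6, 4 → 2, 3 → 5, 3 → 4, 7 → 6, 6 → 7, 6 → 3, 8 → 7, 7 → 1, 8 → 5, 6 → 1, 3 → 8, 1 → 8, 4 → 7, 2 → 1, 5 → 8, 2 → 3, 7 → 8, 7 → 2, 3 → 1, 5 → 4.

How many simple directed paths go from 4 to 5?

4→2→1→8→5
4→2→1→8→7→6→3→5
4→2→3→1→8→5
4→2→3→5
4→2→3→8→5
4→6→1→8→5
4→6→1→8→7→2→3→5
4→6→3→1→8→5
... and 18 more.

26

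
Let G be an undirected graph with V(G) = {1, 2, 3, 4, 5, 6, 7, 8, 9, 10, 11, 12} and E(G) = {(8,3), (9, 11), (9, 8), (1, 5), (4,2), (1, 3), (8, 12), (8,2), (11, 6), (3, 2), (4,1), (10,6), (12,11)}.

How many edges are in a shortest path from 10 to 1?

Distance 0: 10.
Distance 1: 6.
Distance 2: 11.
Distance 3: 9, 12.
Distance 4: 8.
Distance 5: 2, 3.
Distance 6: 1, 4 — contains 1.

6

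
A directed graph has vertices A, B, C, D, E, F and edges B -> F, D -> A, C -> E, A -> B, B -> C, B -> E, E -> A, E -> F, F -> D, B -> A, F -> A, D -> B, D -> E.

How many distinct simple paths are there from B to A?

B→A
B→C→E→A
B→C→E→F→A
B→C→E→F→D→A
B→E→A
B→E→F→A
B→E→F→D→A
B→F→A
B→F→D→A
B→F→D→E→A

10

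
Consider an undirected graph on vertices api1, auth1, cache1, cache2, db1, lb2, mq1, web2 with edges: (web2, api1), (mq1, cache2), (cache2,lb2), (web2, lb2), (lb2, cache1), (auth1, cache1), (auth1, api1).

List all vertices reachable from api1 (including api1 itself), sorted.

Start at api1.
Its neighbours: auth1, web2.
Then their neighbours: cache1, lb2.
Then next layer: cache2.
Then next layer: mq1.
Nothing further is reachable.

api1, auth1, cache1, cache2, lb2, mq1, web2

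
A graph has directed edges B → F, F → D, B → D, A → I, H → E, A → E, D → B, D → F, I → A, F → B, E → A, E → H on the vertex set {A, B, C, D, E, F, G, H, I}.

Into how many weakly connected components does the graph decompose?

From A: component {A, E, H, I}.
From B: component {B, D, F}.
From C: component {C}.
From G: component {G}.
That's 4 components.

4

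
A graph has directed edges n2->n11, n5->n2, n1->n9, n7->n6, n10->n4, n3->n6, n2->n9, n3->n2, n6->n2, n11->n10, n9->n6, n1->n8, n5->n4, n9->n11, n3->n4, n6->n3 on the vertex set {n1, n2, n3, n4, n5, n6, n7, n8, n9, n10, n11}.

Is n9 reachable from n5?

Yes

Explore from n5.
Distance 1: reach n2, n4.
Distance 2: reach n9, n11.
Found n9.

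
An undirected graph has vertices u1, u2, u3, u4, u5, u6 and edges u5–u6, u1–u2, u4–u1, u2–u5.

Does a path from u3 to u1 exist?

u3 has no edges, so nothing is reachable from it.

No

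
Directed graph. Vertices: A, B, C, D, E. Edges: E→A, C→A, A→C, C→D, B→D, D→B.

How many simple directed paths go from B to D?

1

B→D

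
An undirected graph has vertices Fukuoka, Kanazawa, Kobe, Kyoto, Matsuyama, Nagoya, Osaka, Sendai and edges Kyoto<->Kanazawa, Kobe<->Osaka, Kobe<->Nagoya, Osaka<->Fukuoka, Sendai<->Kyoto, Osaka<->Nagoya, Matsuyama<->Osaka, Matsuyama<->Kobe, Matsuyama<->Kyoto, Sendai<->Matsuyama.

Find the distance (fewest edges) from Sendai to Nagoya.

3

Distance 0: Sendai.
Distance 1: Kyoto, Matsuyama.
Distance 2: Kanazawa, Kobe, Osaka.
Distance 3: Fukuoka, Nagoya — contains Nagoya.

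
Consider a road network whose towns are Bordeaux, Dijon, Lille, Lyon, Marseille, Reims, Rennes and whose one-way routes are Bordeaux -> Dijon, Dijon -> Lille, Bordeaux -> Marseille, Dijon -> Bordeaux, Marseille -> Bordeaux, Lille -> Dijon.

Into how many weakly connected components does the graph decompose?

4

From Bordeaux: component {Bordeaux, Dijon, Lille, Marseille}.
From Lyon: component {Lyon}.
From Reims: component {Reims}.
From Rennes: component {Rennes}.
That's 4 components.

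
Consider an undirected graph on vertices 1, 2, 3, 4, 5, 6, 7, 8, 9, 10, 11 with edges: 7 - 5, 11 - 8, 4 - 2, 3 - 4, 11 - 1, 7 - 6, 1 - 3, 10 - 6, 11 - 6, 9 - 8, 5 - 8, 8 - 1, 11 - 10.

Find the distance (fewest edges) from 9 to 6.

3

Distance 0: 9.
Distance 1: 8.
Distance 2: 1, 5, 11.
Distance 3: 3, 6, 7, 10 — contains 6.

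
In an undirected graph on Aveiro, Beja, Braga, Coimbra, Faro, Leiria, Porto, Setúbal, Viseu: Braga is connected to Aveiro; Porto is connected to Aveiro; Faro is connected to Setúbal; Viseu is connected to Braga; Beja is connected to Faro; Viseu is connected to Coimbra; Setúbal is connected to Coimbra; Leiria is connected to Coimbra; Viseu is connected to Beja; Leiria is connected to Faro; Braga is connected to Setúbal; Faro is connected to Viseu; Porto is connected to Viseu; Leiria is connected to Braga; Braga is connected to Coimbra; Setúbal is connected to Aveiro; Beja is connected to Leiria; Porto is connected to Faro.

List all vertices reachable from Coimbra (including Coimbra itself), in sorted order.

Aveiro, Beja, Braga, Coimbra, Faro, Leiria, Porto, Setúbal, Viseu

Start at Coimbra.
Its neighbours: Braga, Leiria, Setúbal, Viseu.
Then their neighbours: Aveiro, Beja, Faro, Porto.
Every vertex is now reached.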